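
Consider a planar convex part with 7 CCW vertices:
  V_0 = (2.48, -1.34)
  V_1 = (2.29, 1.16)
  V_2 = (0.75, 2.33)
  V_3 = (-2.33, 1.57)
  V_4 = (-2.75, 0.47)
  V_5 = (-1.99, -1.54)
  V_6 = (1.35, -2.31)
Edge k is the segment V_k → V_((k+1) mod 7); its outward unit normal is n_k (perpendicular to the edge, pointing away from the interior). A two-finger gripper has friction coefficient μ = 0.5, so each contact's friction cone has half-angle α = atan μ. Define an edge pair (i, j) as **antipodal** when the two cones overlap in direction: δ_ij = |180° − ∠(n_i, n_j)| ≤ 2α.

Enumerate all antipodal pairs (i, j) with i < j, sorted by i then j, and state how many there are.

α = atan 0.5 = 26.57°;  2α = 53.13°
n_0 = (+0.9971, +0.0758)
n_1 = (+0.6050, +0.7963)
n_2 = (-0.2396, +0.9709)
n_3 = (-0.9342, +0.3567)
n_4 = (-0.9354, -0.3537)
n_5 = (-0.2246, -0.9744)
n_6 = (+0.6513, -0.7588)
  (0,1): δ = 131.57°  ·
  (0,2): δ = 80.49°  ·
  (0,3): δ = 25.24°  ✓
  (0,4): δ = 16.37°  ✓
  (0,5): δ = 72.67°  ·
  (0,6): δ = 126.30°  ·
  (1,2): δ = 128.91°  ·
  (1,3): δ = 73.67°  ·
  (1,4): δ = 32.06°  ✓
  (1,5): δ = 24.24°  ✓
  (1,6): δ = 77.87°  ·
  (2,3): δ = 124.76°  ·
  (2,4): δ = 83.15°  ·
  (2,5): δ = 26.84°  ✓
  (2,6): δ = 26.78°  ✓
  (3,4): δ = 138.39°  ·
  (3,5): δ = 82.08°  ·
  (3,6): δ = 28.46°  ✓
  (4,5): δ = 123.69°  ·
  (4,6): δ = 70.07°  ·
  (5,6): δ = 126.37°  ·
antipodal pairs: 7

count = 7; pairs: (0,3), (0,4), (1,4), (1,5), (2,5), (2,6), (3,6)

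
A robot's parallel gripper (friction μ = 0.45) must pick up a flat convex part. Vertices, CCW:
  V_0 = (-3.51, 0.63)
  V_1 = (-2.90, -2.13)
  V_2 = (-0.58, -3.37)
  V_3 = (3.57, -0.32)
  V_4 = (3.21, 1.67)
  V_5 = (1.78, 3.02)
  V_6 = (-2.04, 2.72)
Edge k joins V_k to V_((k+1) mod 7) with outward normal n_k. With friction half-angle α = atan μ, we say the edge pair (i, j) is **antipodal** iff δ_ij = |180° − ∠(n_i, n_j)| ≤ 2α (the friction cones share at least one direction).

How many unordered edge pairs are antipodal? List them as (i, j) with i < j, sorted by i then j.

α = atan 0.45 = 24.23°;  2α = 48.46°
n_0 = (-0.9764, -0.2158)
n_1 = (-0.4714, -0.8819)
n_2 = (+0.5922, -0.8058)
n_3 = (+0.9840, +0.1780)
n_4 = (+0.6865, +0.7272)
n_5 = (-0.0783, +0.9969)
n_6 = (-0.8179, +0.5753)
  (0,1): δ = 130.59°  ·
  (0,2): δ = 66.15°  ·
  (0,3): δ = 2.21°  ✓
  (0,4): δ = 34.19°  ✓
  (0,5): δ = 82.03°  ·
  (0,6): δ = 132.42°  ·
  (1,2): δ = 115.56°  ·
  (1,3): δ = 51.62°  ·
  (1,4): δ = 15.23°  ✓
  (1,5): δ = 32.61°  ✓
  (1,6): δ = 83.00°  ·
  (2,3): δ = 116.06°  ·
  (2,4): δ = 79.67°  ·
  (2,5): δ = 31.82°  ✓
  (2,6): δ = 18.57°  ✓
  (3,4): δ = 143.61°  ·
  (3,5): δ = 95.76°  ·
  (3,6): δ = 45.37°  ✓
  (4,5): δ = 132.16°  ·
  (4,6): δ = 81.77°  ·
  (5,6): δ = 129.61°  ·
antipodal pairs: 7

count = 7; pairs: (0,3), (0,4), (1,4), (1,5), (2,5), (2,6), (3,6)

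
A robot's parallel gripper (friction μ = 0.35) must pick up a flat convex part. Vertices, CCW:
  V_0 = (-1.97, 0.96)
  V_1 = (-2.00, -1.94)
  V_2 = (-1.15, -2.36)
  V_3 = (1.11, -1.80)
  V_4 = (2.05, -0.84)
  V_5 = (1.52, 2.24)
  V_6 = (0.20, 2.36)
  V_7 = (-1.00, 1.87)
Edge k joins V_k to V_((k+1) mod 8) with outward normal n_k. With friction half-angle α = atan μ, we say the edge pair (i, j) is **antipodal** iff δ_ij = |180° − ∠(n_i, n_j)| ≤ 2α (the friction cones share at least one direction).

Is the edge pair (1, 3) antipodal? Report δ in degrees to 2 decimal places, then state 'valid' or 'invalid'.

α = atan 0.35 = 19.29°;  2α = 38.58°
edge 1: e_1 = (+0.85, -0.42);  n_1 = (-0.4430, -0.8965)
edge 3: e_3 = (+0.94, +0.96);  n_3 = (+0.7145, -0.6996)
∠(n_1, n_3) = 71.90°
δ = |180° − 71.90°| = 108.10°
108.10° > 2α = 38.58°  →  invalid

δ = 108.10°, invalid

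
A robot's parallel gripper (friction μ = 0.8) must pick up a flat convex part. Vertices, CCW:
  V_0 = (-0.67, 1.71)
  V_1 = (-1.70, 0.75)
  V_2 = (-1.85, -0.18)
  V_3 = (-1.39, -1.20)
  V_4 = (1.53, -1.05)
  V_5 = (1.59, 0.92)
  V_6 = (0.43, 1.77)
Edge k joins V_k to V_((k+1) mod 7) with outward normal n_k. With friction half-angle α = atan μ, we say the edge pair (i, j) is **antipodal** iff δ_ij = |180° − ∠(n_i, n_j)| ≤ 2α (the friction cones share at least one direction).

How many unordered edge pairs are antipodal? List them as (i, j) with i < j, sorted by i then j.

α = atan 0.8 = 38.66°;  2α = 77.32°
n_0 = (-0.6818, +0.7315)
n_1 = (-0.9872, +0.1592)
n_2 = (-0.9116, -0.4111)
n_3 = (+0.0513, -0.9987)
n_4 = (+0.9995, -0.0304)
n_5 = (+0.5911, +0.8066)
n_6 = (-0.0545, +0.9985)
  (0,1): δ = 142.15°  ·
  (0,2): δ = 108.71°  ·
  (0,3): δ = 40.04°  ✓
  (0,4): δ = 45.27°  ✓
  (0,5): δ = 100.78°  ·
  (0,6): δ = 140.14°  ·
  (1,2): δ = 146.56°  ·
  (1,3): δ = 77.90°  ·
  (1,4): δ = 7.42°  ✓
  (1,5): δ = 62.93°  ✓
  (1,6): δ = 102.28°  ·
  (2,3): δ = 111.33°  ·
  (2,4): δ = 26.02°  ✓
  (2,5): δ = 29.49°  ✓
  (2,6): δ = 68.85°  ✓
  (3,4): δ = 94.69°  ·
  (3,5): δ = 39.17°  ✓
  (3,6): δ = 0.18°  ✓
  (4,5): δ = 124.49°  ·
  (4,6): δ = 85.13°  ·
  (5,6): δ = 140.65°  ·
antipodal pairs: 9

count = 9; pairs: (0,3), (0,4), (1,4), (1,5), (2,4), (2,5), (2,6), (3,5), (3,6)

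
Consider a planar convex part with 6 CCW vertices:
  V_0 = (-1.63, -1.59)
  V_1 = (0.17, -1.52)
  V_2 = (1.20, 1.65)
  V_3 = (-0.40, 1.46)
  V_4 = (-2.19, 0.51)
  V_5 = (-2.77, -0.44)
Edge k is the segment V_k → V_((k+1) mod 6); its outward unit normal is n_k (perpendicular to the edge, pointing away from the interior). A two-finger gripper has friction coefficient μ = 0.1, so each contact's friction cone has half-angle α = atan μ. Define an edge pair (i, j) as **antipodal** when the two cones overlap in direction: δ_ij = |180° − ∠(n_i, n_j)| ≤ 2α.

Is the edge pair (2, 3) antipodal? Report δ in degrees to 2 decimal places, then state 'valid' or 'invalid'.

δ = 158.82°, invalid

α = atan 0.1 = 5.71°;  2α = 11.42°
edge 2: e_2 = (-1.60, -0.19);  n_2 = (-0.1179, +0.9930)
edge 3: e_3 = (-1.79, -0.95);  n_3 = (-0.4688, +0.8833)
∠(n_2, n_3) = 21.18°
δ = |180° − 21.18°| = 158.82°
158.82° > 2α = 11.42°  →  invalid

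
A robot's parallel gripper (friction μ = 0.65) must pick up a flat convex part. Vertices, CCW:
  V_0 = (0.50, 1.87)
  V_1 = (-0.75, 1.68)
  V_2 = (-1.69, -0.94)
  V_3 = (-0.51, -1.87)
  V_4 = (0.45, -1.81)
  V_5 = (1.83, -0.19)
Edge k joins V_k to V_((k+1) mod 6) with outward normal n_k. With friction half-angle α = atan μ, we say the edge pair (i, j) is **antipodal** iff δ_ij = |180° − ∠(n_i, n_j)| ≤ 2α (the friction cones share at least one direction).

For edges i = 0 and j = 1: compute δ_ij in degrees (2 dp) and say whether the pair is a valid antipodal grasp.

α = atan 0.65 = 33.02°;  2α = 66.05°
edge 0: e_0 = (-1.25, -0.19);  n_0 = (-0.1503, +0.9886)
edge 1: e_1 = (-0.94, -2.62);  n_1 = (-0.9413, +0.3377)
∠(n_0, n_1) = 61.62°
δ = |180° − 61.62°| = 118.38°
118.38° > 2α = 66.05°  →  invalid

δ = 118.38°, invalid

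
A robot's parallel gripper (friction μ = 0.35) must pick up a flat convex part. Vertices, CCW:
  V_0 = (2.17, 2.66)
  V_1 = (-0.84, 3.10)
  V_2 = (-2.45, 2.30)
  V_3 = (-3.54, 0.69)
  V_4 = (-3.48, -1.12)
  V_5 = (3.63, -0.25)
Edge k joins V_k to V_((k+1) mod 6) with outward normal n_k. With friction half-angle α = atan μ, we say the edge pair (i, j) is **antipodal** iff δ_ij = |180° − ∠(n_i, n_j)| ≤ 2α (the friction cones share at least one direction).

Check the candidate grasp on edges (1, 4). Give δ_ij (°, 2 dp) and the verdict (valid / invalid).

α = atan 0.35 = 19.29°;  2α = 38.58°
edge 1: e_1 = (-1.61, -0.80);  n_1 = (-0.4450, +0.8955)
edge 4: e_4 = (+7.11, +0.87);  n_4 = (+0.1215, -0.9926)
∠(n_1, n_4) = 160.55°
δ = |180° − 160.55°| = 19.45°
19.45° ≤ 2α = 38.58°  →  valid

δ = 19.45°, valid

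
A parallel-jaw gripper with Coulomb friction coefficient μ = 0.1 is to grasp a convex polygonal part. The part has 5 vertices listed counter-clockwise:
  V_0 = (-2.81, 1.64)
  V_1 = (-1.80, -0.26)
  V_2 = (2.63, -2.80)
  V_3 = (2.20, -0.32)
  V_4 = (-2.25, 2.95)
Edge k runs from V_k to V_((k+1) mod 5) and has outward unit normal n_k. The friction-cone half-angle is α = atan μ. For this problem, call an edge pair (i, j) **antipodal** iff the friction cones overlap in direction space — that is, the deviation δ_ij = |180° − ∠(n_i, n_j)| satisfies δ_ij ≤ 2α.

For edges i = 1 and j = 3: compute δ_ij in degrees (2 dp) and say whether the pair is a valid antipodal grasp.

α = atan 0.1 = 5.71°;  2α = 11.42°
edge 1: e_1 = (+4.43, -2.54);  n_1 = (-0.4974, -0.8675)
edge 3: e_3 = (-4.45, +3.27);  n_3 = (+0.5921, +0.8058)
∠(n_1, n_3) = 173.52°
δ = |180° − 173.52°| = 6.48°
6.48° ≤ 2α = 11.42°  →  valid

δ = 6.48°, valid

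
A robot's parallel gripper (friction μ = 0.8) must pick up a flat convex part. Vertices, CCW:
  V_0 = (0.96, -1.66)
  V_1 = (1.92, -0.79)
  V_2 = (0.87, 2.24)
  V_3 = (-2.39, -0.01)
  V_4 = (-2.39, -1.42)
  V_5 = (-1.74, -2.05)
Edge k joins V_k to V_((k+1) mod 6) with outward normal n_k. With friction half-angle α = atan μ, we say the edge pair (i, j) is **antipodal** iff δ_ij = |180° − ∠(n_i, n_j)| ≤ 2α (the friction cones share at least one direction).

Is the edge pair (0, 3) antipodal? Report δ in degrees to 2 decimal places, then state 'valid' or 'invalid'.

δ = 47.82°, valid

α = atan 0.8 = 38.66°;  2α = 77.32°
edge 0: e_0 = (+0.96, +0.87);  n_0 = (+0.6715, -0.7410)
edge 3: e_3 = (+0.00, -1.41);  n_3 = (-1.0000, -0.0000)
∠(n_0, n_3) = 132.18°
δ = |180° − 132.18°| = 47.82°
47.82° ≤ 2α = 77.32°  →  valid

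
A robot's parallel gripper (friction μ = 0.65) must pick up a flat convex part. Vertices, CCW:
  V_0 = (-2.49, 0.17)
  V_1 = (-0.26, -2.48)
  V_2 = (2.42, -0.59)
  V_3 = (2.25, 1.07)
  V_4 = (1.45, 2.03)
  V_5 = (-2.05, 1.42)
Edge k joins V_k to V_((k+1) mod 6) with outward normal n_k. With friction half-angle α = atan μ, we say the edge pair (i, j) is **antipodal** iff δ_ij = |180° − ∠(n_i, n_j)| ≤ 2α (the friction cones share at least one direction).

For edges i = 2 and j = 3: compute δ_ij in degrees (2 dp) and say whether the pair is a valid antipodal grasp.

δ = 146.04°, invalid

α = atan 0.65 = 33.02°;  2α = 66.05°
edge 2: e_2 = (-0.17, +1.66);  n_2 = (+0.9948, +0.1019)
edge 3: e_3 = (-0.80, +0.96);  n_3 = (+0.7682, +0.6402)
∠(n_2, n_3) = 33.96°
δ = |180° − 33.96°| = 146.04°
146.04° > 2α = 66.05°  →  invalid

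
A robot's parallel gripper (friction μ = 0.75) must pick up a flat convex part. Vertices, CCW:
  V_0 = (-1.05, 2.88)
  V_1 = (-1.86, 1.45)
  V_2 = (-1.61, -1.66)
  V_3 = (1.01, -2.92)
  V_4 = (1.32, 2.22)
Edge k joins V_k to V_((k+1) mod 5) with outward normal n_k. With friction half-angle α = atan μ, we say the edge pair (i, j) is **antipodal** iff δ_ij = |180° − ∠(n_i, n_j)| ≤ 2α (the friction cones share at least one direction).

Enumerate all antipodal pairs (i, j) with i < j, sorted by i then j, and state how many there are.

α = atan 0.75 = 36.87°;  2α = 73.74°
n_0 = (-0.8701, +0.4929)
n_1 = (-0.9968, -0.0801)
n_2 = (-0.4334, -0.9012)
n_3 = (+0.9982, -0.0602)
n_4 = (+0.2683, +0.9633)
  (0,1): δ = 145.88°  ·
  (0,2): δ = 86.15°  ·
  (0,3): δ = 26.08°  ✓
  (0,4): δ = 103.97°  ·
  (1,2): δ = 120.28°  ·
  (1,3): δ = 8.05°  ✓
  (1,4): δ = 69.84°  ✓
  (2,3): δ = 67.77°  ✓
  (2,4): δ = 10.12°  ✓
  (3,4): δ = 102.11°  ·
antipodal pairs: 5

count = 5; pairs: (0,3), (1,3), (1,4), (2,3), (2,4)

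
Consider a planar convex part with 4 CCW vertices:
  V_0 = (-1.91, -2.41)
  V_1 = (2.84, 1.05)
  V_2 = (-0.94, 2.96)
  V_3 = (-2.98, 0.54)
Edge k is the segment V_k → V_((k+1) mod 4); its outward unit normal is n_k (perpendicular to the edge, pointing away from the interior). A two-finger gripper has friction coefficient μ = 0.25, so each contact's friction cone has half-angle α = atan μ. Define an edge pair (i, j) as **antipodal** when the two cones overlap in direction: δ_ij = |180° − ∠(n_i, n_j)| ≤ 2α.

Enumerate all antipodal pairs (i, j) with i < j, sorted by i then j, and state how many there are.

count = 1; pairs: (0,2)

α = atan 0.25 = 14.04°;  2α = 28.07°
n_0 = (+0.5888, -0.8083)
n_1 = (+0.4510, +0.8925)
n_2 = (-0.7646, +0.6445)
n_3 = (-0.9401, -0.3410)
  (0,1): δ = 62.88°  ·
  (0,2): δ = 13.80°  ✓
  (0,3): δ = 73.87°  ·
  (1,2): δ = 103.32°  ·
  (1,3): δ = 43.26°  ·
  (2,3): δ = 119.93°  ·
antipodal pairs: 1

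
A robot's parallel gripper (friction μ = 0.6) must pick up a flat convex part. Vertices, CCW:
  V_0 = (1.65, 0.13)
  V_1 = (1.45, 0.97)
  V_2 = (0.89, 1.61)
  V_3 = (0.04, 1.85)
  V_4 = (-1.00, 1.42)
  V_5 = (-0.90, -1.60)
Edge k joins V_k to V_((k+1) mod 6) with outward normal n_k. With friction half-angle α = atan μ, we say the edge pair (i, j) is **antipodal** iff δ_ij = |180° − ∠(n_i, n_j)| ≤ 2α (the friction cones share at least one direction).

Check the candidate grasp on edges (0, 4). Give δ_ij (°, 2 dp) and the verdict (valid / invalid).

α = atan 0.6 = 30.96°;  2α = 61.93°
edge 0: e_0 = (-0.20, +0.84);  n_0 = (+0.9728, +0.2316)
edge 4: e_4 = (+0.10, -3.02);  n_4 = (-0.9995, -0.0331)
∠(n_0, n_4) = 168.50°
δ = |180° − 168.50°| = 11.50°
11.50° ≤ 2α = 61.93°  →  valid

δ = 11.50°, valid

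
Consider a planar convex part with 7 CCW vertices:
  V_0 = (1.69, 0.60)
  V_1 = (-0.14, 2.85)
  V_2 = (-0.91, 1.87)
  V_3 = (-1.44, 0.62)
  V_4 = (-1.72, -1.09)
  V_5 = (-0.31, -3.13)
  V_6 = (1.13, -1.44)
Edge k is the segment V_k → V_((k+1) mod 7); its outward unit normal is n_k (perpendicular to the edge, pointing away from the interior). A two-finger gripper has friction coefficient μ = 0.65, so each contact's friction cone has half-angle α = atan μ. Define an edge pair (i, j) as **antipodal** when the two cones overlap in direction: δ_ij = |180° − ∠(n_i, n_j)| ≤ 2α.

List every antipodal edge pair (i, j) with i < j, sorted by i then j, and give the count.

count = 10; pairs: (0,2), (0,3), (0,4), (1,5), (1,6), (2,5), (2,6), (3,5), (3,6), (4,6)

α = atan 0.65 = 33.02°;  2α = 66.05°
n_0 = (+0.7758, +0.6310)
n_1 = (-0.7863, +0.6178)
n_2 = (-0.9207, +0.3904)
n_3 = (-0.9869, +0.1616)
n_4 = (-0.8226, -0.5686)
n_5 = (+0.7612, -0.6486)
n_6 = (+0.9643, -0.2647)
  (0,1): δ = 77.28°  ·
  (0,2): δ = 62.10°  ✓
  (0,3): δ = 48.42°  ✓
  (0,4): δ = 4.47°  ✓
  (0,5): δ = 100.44°  ·
  (0,6): δ = 125.53°  ·
  (1,2): δ = 164.82°  ·
  (1,3): δ = 151.14°  ·
  (1,4): δ = 107.19°  ·
  (1,5): δ = 2.28°  ✓
  (1,6): δ = 22.81°  ✓
  (2,3): δ = 166.32°  ·
  (2,4): δ = 122.37°  ·
  (2,5): δ = 17.46°  ✓
  (2,6): δ = 7.63°  ✓
  (3,4): δ = 136.05°  ·
  (3,5): δ = 31.13°  ✓
  (3,6): δ = 6.05°  ✓
  (4,5): δ = 75.08°  ·
  (4,6): δ = 50.00°  ✓
  (5,6): δ = 154.92°  ·
antipodal pairs: 10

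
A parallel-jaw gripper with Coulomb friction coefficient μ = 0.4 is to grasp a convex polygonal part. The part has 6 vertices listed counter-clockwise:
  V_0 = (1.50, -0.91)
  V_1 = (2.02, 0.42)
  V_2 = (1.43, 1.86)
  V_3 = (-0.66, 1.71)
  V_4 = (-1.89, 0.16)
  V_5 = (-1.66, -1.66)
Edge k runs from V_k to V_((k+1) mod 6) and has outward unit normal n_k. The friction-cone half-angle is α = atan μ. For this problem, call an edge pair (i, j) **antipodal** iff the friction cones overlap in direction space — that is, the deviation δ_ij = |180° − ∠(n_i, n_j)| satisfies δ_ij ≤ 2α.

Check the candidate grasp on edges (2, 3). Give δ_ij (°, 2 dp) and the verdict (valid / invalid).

δ = 132.54°, invalid

α = atan 0.4 = 21.80°;  2α = 43.60°
edge 2: e_2 = (-2.09, -0.15);  n_2 = (-0.0716, +0.9974)
edge 3: e_3 = (-1.23, -1.55);  n_3 = (-0.7833, +0.6216)
∠(n_2, n_3) = 47.46°
δ = |180° − 47.46°| = 132.54°
132.54° > 2α = 43.60°  →  invalid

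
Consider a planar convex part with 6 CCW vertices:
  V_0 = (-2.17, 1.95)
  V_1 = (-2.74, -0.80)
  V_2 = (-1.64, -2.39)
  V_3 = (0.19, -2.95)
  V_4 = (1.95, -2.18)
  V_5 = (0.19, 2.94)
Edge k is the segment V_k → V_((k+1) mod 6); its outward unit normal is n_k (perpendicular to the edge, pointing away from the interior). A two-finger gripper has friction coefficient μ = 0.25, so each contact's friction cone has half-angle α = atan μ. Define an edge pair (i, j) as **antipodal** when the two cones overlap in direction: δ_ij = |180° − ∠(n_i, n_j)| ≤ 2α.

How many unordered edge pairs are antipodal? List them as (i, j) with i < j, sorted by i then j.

count = 2; pairs: (1,4), (3,5)

α = atan 0.25 = 14.04°;  2α = 28.07°
n_0 = (-0.9792, +0.2030)
n_1 = (-0.8224, -0.5689)
n_2 = (-0.2926, -0.9562)
n_3 = (+0.4008, -0.9162)
n_4 = (+0.9457, +0.3251)
n_5 = (-0.3868, +0.9221)
  (0,1): δ = 133.61°  ·
  (0,2): δ = 95.30°  ·
  (0,3): δ = 54.66°  ·
  (0,4): δ = 30.68°  ·
  (0,5): δ = 124.47°  ·
  (1,2): δ = 141.69°  ·
  (1,3): δ = 101.05°  ·
  (1,4): δ = 15.71°  ✓
  (1,5): δ = 78.08°  ·
  (2,3): δ = 139.36°  ·
  (2,4): δ = 54.01°  ·
  (2,5): δ = 39.77°  ·
  (3,4): δ = 94.66°  ·
  (3,5): δ = 0.87°  ✓
  (4,5): δ = 86.21°  ·
antipodal pairs: 2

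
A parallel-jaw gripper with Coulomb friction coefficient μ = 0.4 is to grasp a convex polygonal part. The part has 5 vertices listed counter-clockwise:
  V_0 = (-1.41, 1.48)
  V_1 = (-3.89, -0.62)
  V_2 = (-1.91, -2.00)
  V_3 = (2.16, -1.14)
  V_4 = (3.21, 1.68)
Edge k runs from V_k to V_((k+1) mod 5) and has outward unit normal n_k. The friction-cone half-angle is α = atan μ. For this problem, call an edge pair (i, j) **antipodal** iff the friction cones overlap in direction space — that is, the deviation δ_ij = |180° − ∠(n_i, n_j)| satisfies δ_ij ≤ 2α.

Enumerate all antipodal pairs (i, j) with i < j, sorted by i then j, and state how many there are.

count = 4; pairs: (0,2), (0,3), (1,4), (2,4)

α = atan 0.4 = 21.80°;  2α = 43.60°
n_0 = (-0.6462, +0.7632)
n_1 = (-0.5718, -0.8204)
n_2 = (+0.2067, -0.9784)
n_3 = (+0.9371, -0.3489)
n_4 = (-0.0432, +0.9991)
  (0,1): δ = 75.13°  ·
  (0,2): δ = 28.33°  ✓
  (0,3): δ = 29.32°  ✓
  (0,4): δ = 142.22°  ·
  (1,2): δ = 133.19°  ·
  (1,3): δ = 75.55°  ·
  (1,4): δ = 37.35°  ✓
  (2,3): δ = 122.35°  ·
  (2,4): δ = 9.45°  ✓
  (3,4): δ = 67.10°  ·
antipodal pairs: 4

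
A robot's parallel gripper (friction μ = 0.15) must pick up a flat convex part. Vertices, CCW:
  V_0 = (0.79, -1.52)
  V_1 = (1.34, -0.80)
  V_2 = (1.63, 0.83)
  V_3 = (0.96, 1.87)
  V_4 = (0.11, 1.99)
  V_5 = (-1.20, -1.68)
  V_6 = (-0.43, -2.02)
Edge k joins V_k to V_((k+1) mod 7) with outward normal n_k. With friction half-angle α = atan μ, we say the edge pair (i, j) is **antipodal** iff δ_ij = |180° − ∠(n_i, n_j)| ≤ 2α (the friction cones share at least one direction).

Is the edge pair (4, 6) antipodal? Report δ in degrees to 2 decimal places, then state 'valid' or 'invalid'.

α = atan 0.15 = 8.53°;  2α = 17.06°
edge 4: e_4 = (-1.31, -3.67);  n_4 = (-0.9418, +0.3362)
edge 6: e_6 = (+1.22, +0.50);  n_6 = (+0.3792, -0.9253)
∠(n_4, n_6) = 131.93°
δ = |180° − 131.93°| = 48.07°
48.07° > 2α = 17.06°  →  invalid

δ = 48.07°, invalid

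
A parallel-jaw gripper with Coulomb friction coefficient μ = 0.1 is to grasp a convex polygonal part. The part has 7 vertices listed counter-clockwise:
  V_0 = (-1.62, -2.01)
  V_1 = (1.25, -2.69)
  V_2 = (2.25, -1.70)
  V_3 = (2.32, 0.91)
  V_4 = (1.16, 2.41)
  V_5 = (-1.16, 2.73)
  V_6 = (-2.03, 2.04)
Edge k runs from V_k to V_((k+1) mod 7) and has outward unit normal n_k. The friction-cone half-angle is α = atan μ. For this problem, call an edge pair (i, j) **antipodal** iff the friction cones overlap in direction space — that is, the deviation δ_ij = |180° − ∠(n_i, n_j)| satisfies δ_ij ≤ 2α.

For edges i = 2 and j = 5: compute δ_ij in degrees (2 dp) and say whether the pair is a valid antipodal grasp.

α = atan 0.1 = 5.71°;  2α = 11.42°
edge 2: e_2 = (+0.07, +2.61);  n_2 = (+0.9996, -0.0268)
edge 5: e_5 = (-0.87, -0.69);  n_5 = (-0.6214, +0.7835)
∠(n_2, n_5) = 129.95°
δ = |180° − 129.95°| = 50.05°
50.05° > 2α = 11.42°  →  invalid

δ = 50.05°, invalid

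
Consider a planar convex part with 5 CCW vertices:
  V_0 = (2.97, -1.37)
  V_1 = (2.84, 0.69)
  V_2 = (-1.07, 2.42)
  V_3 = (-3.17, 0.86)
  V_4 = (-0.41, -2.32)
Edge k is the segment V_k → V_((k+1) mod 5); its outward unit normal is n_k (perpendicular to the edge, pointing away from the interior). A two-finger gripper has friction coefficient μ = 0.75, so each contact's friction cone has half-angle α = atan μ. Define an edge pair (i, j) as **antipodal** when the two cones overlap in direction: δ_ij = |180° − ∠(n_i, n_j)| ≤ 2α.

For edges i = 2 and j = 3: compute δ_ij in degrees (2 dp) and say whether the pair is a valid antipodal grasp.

α = atan 0.75 = 36.87°;  2α = 73.74°
edge 2: e_2 = (-2.10, -1.56);  n_2 = (-0.5963, +0.8027)
edge 3: e_3 = (+2.76, -3.18);  n_3 = (-0.7552, -0.6555)
∠(n_2, n_3) = 94.35°
δ = |180° − 94.35°| = 85.65°
85.65° > 2α = 73.74°  →  invalid

δ = 85.65°, invalid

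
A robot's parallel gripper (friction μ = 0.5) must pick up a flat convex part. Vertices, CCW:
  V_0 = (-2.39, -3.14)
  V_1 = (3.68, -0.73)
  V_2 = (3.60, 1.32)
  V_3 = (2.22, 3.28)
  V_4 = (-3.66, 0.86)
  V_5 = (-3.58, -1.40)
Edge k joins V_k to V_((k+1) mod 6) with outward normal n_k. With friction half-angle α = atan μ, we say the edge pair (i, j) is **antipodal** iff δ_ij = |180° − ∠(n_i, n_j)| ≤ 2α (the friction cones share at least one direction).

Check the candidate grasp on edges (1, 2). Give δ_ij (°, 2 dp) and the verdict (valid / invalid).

δ = 147.09°, invalid

α = atan 0.5 = 26.57°;  2α = 53.13°
edge 1: e_1 = (-0.08, +2.05);  n_1 = (+0.9992, +0.0390)
edge 2: e_2 = (-1.38, +1.96);  n_2 = (+0.8177, +0.5757)
∠(n_1, n_2) = 32.91°
δ = |180° − 32.91°| = 147.09°
147.09° > 2α = 53.13°  →  invalid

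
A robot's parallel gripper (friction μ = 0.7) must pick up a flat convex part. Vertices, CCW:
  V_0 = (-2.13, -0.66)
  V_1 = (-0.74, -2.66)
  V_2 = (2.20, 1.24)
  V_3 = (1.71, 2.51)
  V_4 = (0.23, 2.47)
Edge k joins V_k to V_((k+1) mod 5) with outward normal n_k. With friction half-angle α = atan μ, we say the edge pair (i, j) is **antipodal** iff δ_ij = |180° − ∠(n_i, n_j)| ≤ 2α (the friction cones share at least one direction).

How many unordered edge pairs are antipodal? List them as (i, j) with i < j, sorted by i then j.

count = 5; pairs: (0,2), (0,3), (1,3), (1,4), (2,4)

α = atan 0.7 = 34.99°;  2α = 69.98°
n_0 = (-0.8212, -0.5707)
n_1 = (+0.7985, -0.6020)
n_2 = (+0.9330, +0.3600)
n_3 = (-0.0270, +0.9996)
n_4 = (-0.7985, +0.6020)
  (0,1): δ = 71.81°  ·
  (0,2): δ = 13.70°  ✓
  (0,3): δ = 56.75°  ✓
  (0,4): δ = 108.18°  ·
  (1,2): δ = 121.89°  ·
  (1,3): δ = 51.44°  ✓
  (1,4): δ = 0.01°  ✓
  (2,3): δ = 109.55°  ·
  (2,4): δ = 58.11°  ✓
  (3,4): δ = 128.56°  ·
antipodal pairs: 5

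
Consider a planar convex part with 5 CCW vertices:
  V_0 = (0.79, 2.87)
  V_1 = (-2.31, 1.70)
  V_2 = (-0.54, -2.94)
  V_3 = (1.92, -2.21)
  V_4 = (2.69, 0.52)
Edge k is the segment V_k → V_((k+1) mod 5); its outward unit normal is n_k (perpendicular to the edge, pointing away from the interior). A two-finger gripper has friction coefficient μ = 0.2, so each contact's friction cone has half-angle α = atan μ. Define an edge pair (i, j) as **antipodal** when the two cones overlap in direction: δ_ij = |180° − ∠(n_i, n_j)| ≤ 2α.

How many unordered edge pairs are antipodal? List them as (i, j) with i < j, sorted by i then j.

α = atan 0.2 = 11.31°;  2α = 22.62°
n_0 = (-0.3531, +0.9356)
n_1 = (-0.9343, -0.3564)
n_2 = (+0.2845, -0.9587)
n_3 = (+0.9624, -0.2715)
n_4 = (+0.7776, +0.6287)
  (0,1): δ = 89.80°  ·
  (0,2): δ = 4.15°  ✓
  (0,3): δ = 53.57°  ·
  (0,4): δ = 108.28°  ·
  (1,2): δ = 94.35°  ·
  (1,3): δ = 36.63°  ·
  (1,4): δ = 18.08°  ✓
  (2,3): δ = 122.28°  ·
  (2,4): δ = 67.57°  ·
  (3,4): δ = 125.29°  ·
antipodal pairs: 2

count = 2; pairs: (0,2), (1,4)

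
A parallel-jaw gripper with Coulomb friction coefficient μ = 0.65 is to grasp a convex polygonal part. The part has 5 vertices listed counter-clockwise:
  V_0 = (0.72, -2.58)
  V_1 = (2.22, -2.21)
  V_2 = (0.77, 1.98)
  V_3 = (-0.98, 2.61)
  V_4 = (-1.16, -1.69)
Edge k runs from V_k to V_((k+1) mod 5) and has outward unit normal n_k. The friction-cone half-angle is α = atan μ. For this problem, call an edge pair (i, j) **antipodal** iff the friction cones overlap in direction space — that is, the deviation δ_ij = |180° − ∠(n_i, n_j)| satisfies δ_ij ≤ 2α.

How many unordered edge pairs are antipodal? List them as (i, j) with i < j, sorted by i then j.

count = 4; pairs: (0,2), (1,3), (1,4), (2,4)

α = atan 0.65 = 33.02°;  2α = 66.05°
n_0 = (+0.2395, -0.9709)
n_1 = (+0.9450, +0.3270)
n_2 = (+0.3387, +0.9409)
n_3 = (-0.9991, +0.0418)
n_4 = (-0.4279, -0.9038)
  (0,1): δ = 84.77°  ·
  (0,2): δ = 33.66°  ✓
  (0,3): δ = 73.75°  ·
  (0,4): δ = 140.81°  ·
  (1,2): δ = 128.89°  ·
  (1,3): δ = 21.49°  ✓
  (1,4): δ = 45.58°  ✓
  (2,3): δ = 72.60°  ·
  (2,4): δ = 5.53°  ✓
  (3,4): δ = 112.94°  ·
antipodal pairs: 4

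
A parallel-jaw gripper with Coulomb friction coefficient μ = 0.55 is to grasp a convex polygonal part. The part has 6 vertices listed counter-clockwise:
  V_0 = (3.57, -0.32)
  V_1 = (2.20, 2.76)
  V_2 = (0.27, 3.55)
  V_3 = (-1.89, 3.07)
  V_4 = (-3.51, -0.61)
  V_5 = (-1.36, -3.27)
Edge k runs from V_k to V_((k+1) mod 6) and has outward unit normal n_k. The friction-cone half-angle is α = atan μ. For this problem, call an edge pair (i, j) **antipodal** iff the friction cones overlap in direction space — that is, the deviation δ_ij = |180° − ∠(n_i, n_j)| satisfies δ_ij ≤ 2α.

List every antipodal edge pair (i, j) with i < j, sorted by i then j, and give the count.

count = 6; pairs: (0,3), (0,4), (1,4), (1,5), (2,5), (3,5)

α = atan 0.55 = 28.81°;  2α = 57.62°
n_0 = (+0.9137, +0.4064)
n_1 = (+0.3788, +0.9255)
n_2 = (-0.2169, +0.9762)
n_3 = (-0.9152, +0.4029)
n_4 = (-0.7777, -0.6286)
n_5 = (+0.5135, -0.8581)
  (0,1): δ = 136.24°  ·
  (0,2): δ = 101.45°  ·
  (0,3): δ = 47.74°  ✓
  (0,4): δ = 14.97°  ✓
  (0,5): δ = 96.92°  ·
  (1,2): δ = 145.21°  ·
  (1,3): δ = 91.50°  ·
  (1,4): δ = 28.79°  ✓
  (1,5): δ = 53.16°  ✓
  (2,3): δ = 126.29°  ·
  (2,4): δ = 63.58°  ·
  (2,5): δ = 18.37°  ✓
  (3,4): δ = 117.29°  ·
  (3,5): δ = 35.34°  ✓
  (4,5): δ = 98.05°  ·
antipodal pairs: 6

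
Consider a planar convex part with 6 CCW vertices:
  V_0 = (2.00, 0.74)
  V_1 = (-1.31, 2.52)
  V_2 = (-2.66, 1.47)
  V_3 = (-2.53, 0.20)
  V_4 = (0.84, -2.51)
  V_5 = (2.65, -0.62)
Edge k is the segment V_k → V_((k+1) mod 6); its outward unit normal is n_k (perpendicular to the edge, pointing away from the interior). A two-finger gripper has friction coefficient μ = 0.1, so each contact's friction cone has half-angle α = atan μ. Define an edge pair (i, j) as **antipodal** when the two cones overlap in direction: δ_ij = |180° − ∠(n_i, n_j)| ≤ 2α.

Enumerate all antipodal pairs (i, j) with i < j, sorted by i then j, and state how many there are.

count = 2; pairs: (0,3), (1,4)

α = atan 0.1 = 5.71°;  2α = 11.42°
n_0 = (+0.4736, +0.8807)
n_1 = (-0.6139, +0.7894)
n_2 = (-0.9948, -0.1018)
n_3 = (-0.6267, -0.7793)
n_4 = (+0.7222, -0.6917)
n_5 = (+0.9022, +0.4312)
  (0,1): δ = 113.86°  ·
  (0,2): δ = 55.89°  ·
  (0,3): δ = 10.53°  ✓
  (0,4): δ = 74.51°  ·
  (0,5): δ = 143.81°  ·
  (1,2): δ = 122.03°  ·
  (1,3): δ = 76.68°  ·
  (1,4): δ = 8.36°  ✓
  (1,5): δ = 77.67°  ·
  (2,3): δ = 134.65°  ·
  (2,4): δ = 49.61°  ·
  (2,5): δ = 19.70°  ·
  (3,4): δ = 94.96°  ·
  (3,5): δ = 25.65°  ·
  (4,5): δ = 110.69°  ·
antipodal pairs: 2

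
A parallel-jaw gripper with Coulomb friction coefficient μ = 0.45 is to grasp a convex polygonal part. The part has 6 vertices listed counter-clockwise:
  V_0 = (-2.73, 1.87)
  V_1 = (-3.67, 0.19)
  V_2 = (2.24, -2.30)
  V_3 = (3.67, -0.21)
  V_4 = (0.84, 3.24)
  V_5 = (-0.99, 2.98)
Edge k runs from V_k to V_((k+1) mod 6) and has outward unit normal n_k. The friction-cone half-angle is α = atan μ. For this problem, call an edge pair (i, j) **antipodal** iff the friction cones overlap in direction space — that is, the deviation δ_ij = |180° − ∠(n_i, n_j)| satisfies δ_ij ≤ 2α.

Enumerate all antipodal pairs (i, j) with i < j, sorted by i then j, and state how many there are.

α = atan 0.45 = 24.23°;  2α = 48.46°
n_0 = (-0.8727, +0.4883)
n_1 = (-0.3883, -0.9215)
n_2 = (+0.8253, -0.5647)
n_3 = (+0.7732, +0.6342)
n_4 = (-0.1407, +0.9901)
n_5 = (-0.5378, +0.8431)
  (0,1): δ = 83.62°  ·
  (0,2): δ = 5.15°  ✓
  (0,3): δ = 68.59°  ·
  (0,4): δ = 127.31°  ·
  (0,5): δ = 151.76°  ·
  (1,2): δ = 101.53°  ·
  (1,3): δ = 27.79°  ✓
  (1,4): δ = 30.93°  ✓
  (1,5): δ = 55.38°  ·
  (2,3): δ = 106.26°  ·
  (2,4): δ = 47.53°  ✓
  (2,5): δ = 23.08°  ✓
  (3,4): δ = 121.28°  ·
  (3,5): δ = 96.83°  ·
  (4,5): δ = 155.55°  ·
antipodal pairs: 5

count = 5; pairs: (0,2), (1,3), (1,4), (2,4), (2,5)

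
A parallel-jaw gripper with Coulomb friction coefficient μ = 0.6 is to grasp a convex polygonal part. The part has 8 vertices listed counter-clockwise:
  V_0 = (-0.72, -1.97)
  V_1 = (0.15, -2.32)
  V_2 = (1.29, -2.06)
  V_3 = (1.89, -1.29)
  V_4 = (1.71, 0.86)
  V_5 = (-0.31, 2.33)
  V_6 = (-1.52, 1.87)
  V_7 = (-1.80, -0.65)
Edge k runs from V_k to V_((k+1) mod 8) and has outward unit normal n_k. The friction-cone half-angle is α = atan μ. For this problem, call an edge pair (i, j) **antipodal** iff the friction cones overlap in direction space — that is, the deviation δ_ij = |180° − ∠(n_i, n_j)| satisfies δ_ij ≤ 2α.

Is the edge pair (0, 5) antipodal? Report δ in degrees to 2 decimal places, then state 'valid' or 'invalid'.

α = atan 0.6 = 30.96°;  2α = 61.93°
edge 0: e_0 = (+0.87, -0.35);  n_0 = (-0.3732, -0.9277)
edge 5: e_5 = (-1.21, -0.46);  n_5 = (-0.3554, +0.9347)
∠(n_0, n_5) = 137.27°
δ = |180° − 137.27°| = 42.73°
42.73° ≤ 2α = 61.93°  →  valid

δ = 42.73°, valid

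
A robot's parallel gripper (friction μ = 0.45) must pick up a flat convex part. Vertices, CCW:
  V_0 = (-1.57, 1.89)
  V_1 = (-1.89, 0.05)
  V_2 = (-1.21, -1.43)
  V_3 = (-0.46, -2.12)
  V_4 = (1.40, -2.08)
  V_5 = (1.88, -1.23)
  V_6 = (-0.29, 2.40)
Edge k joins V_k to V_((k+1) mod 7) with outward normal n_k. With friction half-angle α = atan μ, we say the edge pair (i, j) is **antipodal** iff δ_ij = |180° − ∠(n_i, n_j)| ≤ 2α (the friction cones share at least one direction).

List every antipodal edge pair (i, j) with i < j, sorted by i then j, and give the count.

α = atan 0.45 = 24.23°;  2α = 48.46°
n_0 = (-0.9852, +0.1713)
n_1 = (-0.9087, -0.4175)
n_2 = (-0.6771, -0.7359)
n_3 = (+0.0215, -0.9998)
n_4 = (+0.8708, -0.4917)
n_5 = (+0.8583, +0.5131)
n_6 = (-0.3701, +0.9290)
  (0,1): δ = 145.46°  ·
  (0,2): δ = 122.75°  ·
  (0,3): δ = 78.90°  ·
  (0,4): δ = 19.59°  ✓
  (0,5): δ = 40.74°  ✓
  (0,6): δ = 121.59°  ·
  (1,2): δ = 157.29°  ·
  (1,3): δ = 113.44°  ·
  (1,4): δ = 54.13°  ·
  (1,5): δ = 6.19°  ✓
  (1,6): δ = 87.05°  ·
  (2,3): δ = 136.15°  ·
  (2,4): δ = 76.84°  ·
  (2,5): δ = 16.52°  ✓
  (2,6): δ = 64.34°  ·
  (3,4): δ = 120.69°  ·
  (3,5): δ = 60.36°  ·
  (3,6): δ = 20.49°  ✓
  (4,5): δ = 119.68°  ·
  (4,6): δ = 38.82°  ✓
  (5,6): δ = 99.15°  ·
antipodal pairs: 6

count = 6; pairs: (0,4), (0,5), (1,5), (2,5), (3,6), (4,6)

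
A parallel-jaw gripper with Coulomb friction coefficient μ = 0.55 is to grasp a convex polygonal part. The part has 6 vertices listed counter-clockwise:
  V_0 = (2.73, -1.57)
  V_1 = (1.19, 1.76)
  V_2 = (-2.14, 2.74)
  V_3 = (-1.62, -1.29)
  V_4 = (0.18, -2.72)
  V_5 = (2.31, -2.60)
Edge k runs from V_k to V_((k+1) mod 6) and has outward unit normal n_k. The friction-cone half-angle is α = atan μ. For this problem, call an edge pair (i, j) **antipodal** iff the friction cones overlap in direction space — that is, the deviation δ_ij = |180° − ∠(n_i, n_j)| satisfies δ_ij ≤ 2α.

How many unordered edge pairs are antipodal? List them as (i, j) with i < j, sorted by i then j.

count = 5; pairs: (0,2), (0,3), (1,3), (1,4), (2,5)

α = atan 0.55 = 28.81°;  2α = 57.62°
n_0 = (+0.9076, +0.4197)
n_1 = (+0.2823, +0.9593)
n_2 = (-0.9918, -0.1280)
n_3 = (-0.6220, -0.7830)
n_4 = (+0.0562, -0.9984)
n_5 = (+0.9260, -0.3776)
  (0,1): δ = 131.22°  ·
  (0,2): δ = 17.47°  ✓
  (0,3): δ = 26.72°  ✓
  (0,4): δ = 68.41°  ·
  (0,5): δ = 133.00°  ·
  (1,2): δ = 66.25°  ·
  (1,3): δ = 22.07°  ✓
  (1,4): δ = 19.62°  ✓
  (1,5): δ = 84.21°  ·
  (2,3): δ = 135.82°  ·
  (2,4): δ = 94.13°  ·
  (2,5): δ = 29.54°  ✓
  (3,4): δ = 138.31°  ·
  (3,5): δ = 73.72°  ·
  (4,5): δ = 115.41°  ·
antipodal pairs: 5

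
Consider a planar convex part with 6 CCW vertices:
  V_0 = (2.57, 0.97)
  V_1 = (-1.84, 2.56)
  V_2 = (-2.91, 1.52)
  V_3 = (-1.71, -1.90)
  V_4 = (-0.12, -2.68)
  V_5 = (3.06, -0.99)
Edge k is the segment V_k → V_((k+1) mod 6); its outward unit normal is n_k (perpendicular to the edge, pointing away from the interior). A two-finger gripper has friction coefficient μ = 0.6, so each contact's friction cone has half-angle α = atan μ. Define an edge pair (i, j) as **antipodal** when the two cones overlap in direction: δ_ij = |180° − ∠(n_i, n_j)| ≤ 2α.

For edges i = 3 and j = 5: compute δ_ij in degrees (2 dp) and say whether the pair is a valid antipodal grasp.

δ = 49.83°, valid

α = atan 0.6 = 30.96°;  2α = 61.93°
edge 3: e_3 = (+1.59, -0.78);  n_3 = (-0.4404, -0.8978)
edge 5: e_5 = (-0.49, +1.96);  n_5 = (+0.9701, +0.2425)
∠(n_3, n_5) = 130.17°
δ = |180° − 130.17°| = 49.83°
49.83° ≤ 2α = 61.93°  →  valid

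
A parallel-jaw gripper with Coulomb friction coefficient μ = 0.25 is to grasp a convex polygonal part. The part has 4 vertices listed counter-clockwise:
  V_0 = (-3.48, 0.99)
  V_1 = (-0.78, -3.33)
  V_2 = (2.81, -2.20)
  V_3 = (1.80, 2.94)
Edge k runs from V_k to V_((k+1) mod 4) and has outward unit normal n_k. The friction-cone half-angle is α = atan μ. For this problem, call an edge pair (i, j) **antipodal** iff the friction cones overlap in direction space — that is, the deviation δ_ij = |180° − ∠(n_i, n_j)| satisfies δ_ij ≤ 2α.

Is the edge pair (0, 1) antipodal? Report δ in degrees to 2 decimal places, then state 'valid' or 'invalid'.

α = atan 0.25 = 14.04°;  2α = 28.07°
edge 0: e_0 = (+2.70, -4.32);  n_0 = (-0.8480, -0.5300)
edge 1: e_1 = (+3.59, +1.13);  n_1 = (+0.3002, -0.9539)
∠(n_0, n_1) = 75.47°
δ = |180° − 75.47°| = 104.53°
104.53° > 2α = 28.07°  →  invalid

δ = 104.53°, invalid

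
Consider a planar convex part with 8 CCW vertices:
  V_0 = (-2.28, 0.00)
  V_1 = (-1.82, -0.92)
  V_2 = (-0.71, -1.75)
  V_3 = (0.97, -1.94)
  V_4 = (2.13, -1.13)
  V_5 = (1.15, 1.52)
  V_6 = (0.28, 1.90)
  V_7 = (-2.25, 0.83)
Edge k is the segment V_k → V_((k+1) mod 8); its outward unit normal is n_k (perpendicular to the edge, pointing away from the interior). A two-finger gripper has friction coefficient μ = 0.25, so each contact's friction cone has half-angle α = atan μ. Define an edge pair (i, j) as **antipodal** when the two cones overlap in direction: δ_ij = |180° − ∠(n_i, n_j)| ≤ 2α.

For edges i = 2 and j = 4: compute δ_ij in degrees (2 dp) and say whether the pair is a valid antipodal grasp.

α = atan 0.25 = 14.04°;  2α = 28.07°
edge 2: e_2 = (+1.68, -0.19);  n_2 = (-0.1124, -0.9937)
edge 4: e_4 = (-0.98, +2.65);  n_4 = (+0.9379, +0.3469)
∠(n_2, n_4) = 116.75°
δ = |180° − 116.75°| = 63.25°
63.25° > 2α = 28.07°  →  invalid

δ = 63.25°, invalid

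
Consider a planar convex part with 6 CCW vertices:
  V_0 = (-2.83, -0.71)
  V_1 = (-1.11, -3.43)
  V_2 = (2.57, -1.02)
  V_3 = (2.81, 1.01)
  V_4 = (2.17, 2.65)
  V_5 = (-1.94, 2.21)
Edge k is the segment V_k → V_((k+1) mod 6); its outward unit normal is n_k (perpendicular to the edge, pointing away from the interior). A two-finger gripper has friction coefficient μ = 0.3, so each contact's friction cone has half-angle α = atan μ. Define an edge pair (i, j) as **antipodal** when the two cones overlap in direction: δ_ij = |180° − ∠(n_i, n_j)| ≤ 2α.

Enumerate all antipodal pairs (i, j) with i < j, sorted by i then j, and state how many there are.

α = atan 0.3 = 16.70°;  2α = 33.40°
n_0 = (-0.8452, -0.5345)
n_1 = (+0.5479, -0.8366)
n_2 = (+0.9931, -0.1174)
n_3 = (+0.9316, +0.3635)
n_4 = (-0.1064, +0.9943)
n_5 = (-0.9566, +0.2916)
  (0,1): δ = 89.09°  ·
  (0,2): δ = 39.05°  ·
  (0,3): δ = 10.99°  ✓
  (0,4): δ = 63.80°  ·
  (0,5): δ = 130.74°  ·
  (1,2): δ = 129.96°  ·
  (1,3): δ = 101.90°  ·
  (1,4): δ = 27.11°  ✓
  (1,5): δ = 39.83°  ·
  (2,3): δ = 151.94°  ·
  (2,4): δ = 77.15°  ·
  (2,5): δ = 10.21°  ✓
  (3,4): δ = 105.21°  ·
  (3,5): δ = 38.27°  ·
  (4,5): δ = 113.06°  ·
antipodal pairs: 3

count = 3; pairs: (0,3), (1,4), (2,5)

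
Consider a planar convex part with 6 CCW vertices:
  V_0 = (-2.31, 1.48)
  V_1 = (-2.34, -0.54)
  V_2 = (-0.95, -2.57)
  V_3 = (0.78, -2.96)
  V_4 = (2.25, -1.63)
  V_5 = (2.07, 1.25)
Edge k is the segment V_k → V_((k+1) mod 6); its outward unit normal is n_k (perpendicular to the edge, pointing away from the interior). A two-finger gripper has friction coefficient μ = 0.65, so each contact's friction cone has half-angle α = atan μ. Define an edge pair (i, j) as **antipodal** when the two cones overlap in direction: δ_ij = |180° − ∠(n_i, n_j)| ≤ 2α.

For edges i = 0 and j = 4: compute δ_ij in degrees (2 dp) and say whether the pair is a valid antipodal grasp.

α = atan 0.65 = 33.02°;  2α = 66.05°
edge 0: e_0 = (-0.03, -2.02);  n_0 = (-0.9999, +0.0148)
edge 4: e_4 = (-0.18, +2.88);  n_4 = (+0.9981, +0.0624)
∠(n_0, n_4) = 175.57°
δ = |180° − 175.57°| = 4.43°
4.43° ≤ 2α = 66.05°  →  valid

δ = 4.43°, valid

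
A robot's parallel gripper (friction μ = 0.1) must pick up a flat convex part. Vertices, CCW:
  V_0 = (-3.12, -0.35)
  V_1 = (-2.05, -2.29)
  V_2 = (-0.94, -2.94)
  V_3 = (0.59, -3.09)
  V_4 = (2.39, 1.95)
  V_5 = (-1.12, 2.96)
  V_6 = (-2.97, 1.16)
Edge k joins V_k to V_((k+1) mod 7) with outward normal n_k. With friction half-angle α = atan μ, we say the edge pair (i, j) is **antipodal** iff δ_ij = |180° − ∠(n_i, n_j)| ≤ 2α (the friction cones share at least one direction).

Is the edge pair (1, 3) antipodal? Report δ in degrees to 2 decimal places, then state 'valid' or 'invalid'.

α = atan 0.1 = 5.71°;  2α = 11.42°
edge 1: e_1 = (+1.11, -0.65);  n_1 = (-0.5053, -0.8629)
edge 3: e_3 = (+1.80, +5.04);  n_3 = (+0.9417, -0.3363)
∠(n_1, n_3) = 100.70°
δ = |180° − 100.70°| = 79.30°
79.30° > 2α = 11.42°  →  invalid

δ = 79.30°, invalid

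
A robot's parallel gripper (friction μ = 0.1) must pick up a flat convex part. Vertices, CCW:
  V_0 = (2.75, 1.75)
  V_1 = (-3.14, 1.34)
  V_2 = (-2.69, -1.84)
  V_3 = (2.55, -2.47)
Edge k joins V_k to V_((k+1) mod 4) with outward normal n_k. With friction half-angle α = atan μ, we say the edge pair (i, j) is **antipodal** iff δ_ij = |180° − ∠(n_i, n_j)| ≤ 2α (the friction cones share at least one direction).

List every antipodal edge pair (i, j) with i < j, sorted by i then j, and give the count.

α = atan 0.1 = 5.71°;  2α = 11.42°
n_0 = (-0.0694, +0.9976)
n_1 = (-0.9901, -0.1401)
n_2 = (-0.1194, -0.9928)
n_3 = (+0.9989, -0.0473)
  (0,1): δ = 85.93°  ·
  (0,2): δ = 10.84°  ✓
  (0,3): δ = 83.30°  ·
  (1,2): δ = 104.91°  ·
  (1,3): δ = 10.77°  ✓
  (2,3): δ = 85.86°  ·
antipodal pairs: 2

count = 2; pairs: (0,2), (1,3)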